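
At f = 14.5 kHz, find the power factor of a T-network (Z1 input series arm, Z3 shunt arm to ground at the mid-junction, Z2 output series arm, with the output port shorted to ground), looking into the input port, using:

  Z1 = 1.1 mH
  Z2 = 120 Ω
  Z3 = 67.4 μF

Step 1 — Angular frequency: ω = 2π·f = 2π·1.45e+04 = 9.111e+04 rad/s.
Step 2 — Component impedances:
  Z1: Z = jωL = j·9.111e+04·0.0011 = 0 + j100.2 Ω
  Z2: Z = R = 120 Ω
  Z3: Z = 1/(jωC) = -j/(ω·C) = 0 - j0.1629 Ω
Step 3 — With the output port shorted to ground, the output series arm Z2 runs from the junction to ground; the shunt arm Z3 also runs from the junction to ground. They appear in parallel: Z3 || Z2 = 0.000221 - j0.1629 Ω.
Step 4 — Series with input arm Z1: Z_in = Z1 + (Z3 || Z2) = 0.000221 + j100.1 Ω = 100.1∠90.0° Ω.
Step 5 — Power factor: PF = cos(φ) = Re(Z)/|Z| = 0.00022101/100.05 = 2.209e-06.
Step 6 — Type: Im(Z) = 100.1 ⇒ lagging (phase φ = 90.0°).

PF = 2.209e-06 (lagging, φ = 90.0°)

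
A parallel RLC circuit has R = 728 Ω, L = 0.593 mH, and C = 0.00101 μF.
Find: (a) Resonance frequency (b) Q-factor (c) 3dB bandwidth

Step 1 — Resonance: ω₀ = 1/√(LC) = 1/√(0.000593·1.01e-09) = 1.292e+06 rad/s.
Step 2 — f₀ = ω₀/(2π) = 2.057e+05 Hz.
Step 3 — Parallel Q: Q = R/(ω₀L) = 728/(1.292e+06·0.000593) = 0.9501.
Step 4 — Bandwidth: Δω = ω₀/Q = 1.36e+06 rad/s; BW = Δω/(2π) = 2.165e+05 Hz.

(a) f₀ = 2.057e+05 Hz  (b) Q = 0.9501  (c) BW = 2.165e+05 Hz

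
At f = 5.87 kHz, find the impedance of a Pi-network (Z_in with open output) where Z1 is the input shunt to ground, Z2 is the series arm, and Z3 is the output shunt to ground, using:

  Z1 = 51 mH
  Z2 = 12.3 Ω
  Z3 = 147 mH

Step 1 — Angular frequency: ω = 2π·f = 2π·5870 = 3.688e+04 rad/s.
Step 2 — Component impedances:
  Z1: Z = jωL = j·3.688e+04·0.051 = 0 + j1881 Ω
  Z2: Z = R = 12.3 Ω
  Z3: Z = jωL = j·3.688e+04·0.147 = 0 + j5422 Ω
Step 3 — With open output, the series arm Z2 and the output shunt Z3 appear in series to ground: Z2 + Z3 = 12.3 + j5422 Ω.
Step 4 — Parallel with input shunt Z1: Z_in = Z1 || (Z2 + Z3) = 0.816 + j1396 Ω = 1396∠90.0° Ω.

Z = 0.816 + j1396 Ω = 1396∠90.0° Ω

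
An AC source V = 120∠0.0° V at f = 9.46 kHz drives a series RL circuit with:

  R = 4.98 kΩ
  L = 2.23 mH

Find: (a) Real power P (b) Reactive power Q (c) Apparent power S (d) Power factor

Step 1 — Angular frequency: ω = 2π·f = 2π·9460 = 5.944e+04 rad/s.
Step 2 — Component impedances:
  R: Z = R = 4980 Ω
  L: Z = jωL = j·5.944e+04·0.00223 = 0 + j132.5 Ω
Step 3 — Series combination: Z_total = R + L = 4980 + j132.5 Ω = 4982∠1.5° Ω.
Step 4 — Source phasor: V = 120∠0.0° V = 120 V.
Step 5 — Current: I = V / Z = 0.02408 - j0.0006409 A = 0.02409∠-1.5° A.
Step 6 — Complex power: S = V·I* = 2.89 + j0.07691 VA.
Step 7 — Real power: P = Re(S) = 2.89 W.
Step 8 — Reactive power: Q = Im(S) = 0.07691 VAR.
Step 9 — Apparent power: |S| = 2.891 VA.
Step 10 — Power factor: PF = P/|S| = 0.9996 (lagging).

(a) P = 2.89 W  (b) Q = 0.07691 VAR  (c) S = 2.891 VA  (d) PF = 0.9996 (lagging)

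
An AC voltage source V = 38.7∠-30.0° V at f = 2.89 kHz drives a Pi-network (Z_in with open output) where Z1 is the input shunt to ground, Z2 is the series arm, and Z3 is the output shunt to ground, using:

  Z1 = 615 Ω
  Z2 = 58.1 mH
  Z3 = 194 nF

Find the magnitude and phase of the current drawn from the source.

Step 1 — Angular frequency: ω = 2π·f = 2π·2890 = 1.816e+04 rad/s.
Step 2 — Component impedances:
  Z1: Z = R = 615 Ω
  Z2: Z = jωL = j·1.816e+04·0.0581 = 0 + j1055 Ω
  Z3: Z = 1/(jωC) = -j/(ω·C) = 0 - j283.9 Ω
Step 3 — With open output, the series arm Z2 and the output shunt Z3 appear in series to ground: Z2 + Z3 = 0 + j771.1 Ω.
Step 4 — Parallel with input shunt Z1: Z_in = Z1 || (Z2 + Z3) = 375.9 + j299.8 Ω = 480.8∠38.6° Ω.
Step 5 — Source phasor: V = 38.7∠-30.0° V = 33.52 - j19.35 V.
Step 6 — Ohm's law: I = V / Z_total = (33.52 - j19.35) / (375.9 + j299.8) = 0.0294 - j0.07493 A.
Step 7 — Convert to polar: |I| = 0.08049 A, ∠I = -68.6°.

I = 0.08049∠-68.6° A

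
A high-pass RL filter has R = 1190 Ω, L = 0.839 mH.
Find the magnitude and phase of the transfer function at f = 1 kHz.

Step 1 — Angular frequency: ω = 2π·1000 = 6283 rad/s.
Step 2 — Transfer function: H(jω) = jωL/(R + jωL).
Step 3 — Numerator jωL = j·5.272; denominator R + jωL = 1190 + j5.272.
Step 4 — H = 1.962e-05 + j0.00443.
Step 5 — Magnitude: |H| = 0.00443 (-47.1 dB); phase: φ = 89.7°.

|H| = 0.00443 (-47.1 dB), φ = 89.7°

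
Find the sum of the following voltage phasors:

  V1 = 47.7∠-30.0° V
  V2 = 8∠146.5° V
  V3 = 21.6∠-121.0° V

Step 1 — Convert each phasor to rectangular form:
  V1 = 47.7·(cos(-30.0°) + j·sin(-30.0°)) = 41.31 - j23.85 V
  V2 = 8·(cos(146.5°) + j·sin(146.5°)) = -6.671 + j4.415 V
  V3 = 21.6·(cos(-121.0°) + j·sin(-121.0°)) = -11.12 - j18.51 V
Step 2 — Sum components: V_total = 23.51 - j37.95 V.
Step 3 — Convert to polar: |V_total| = 44.64 V, ∠V_total = -58.2°.

V_total = 44.64∠-58.2° V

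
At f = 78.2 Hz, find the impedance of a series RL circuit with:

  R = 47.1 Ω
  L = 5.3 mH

Step 1 — Angular frequency: ω = 2π·f = 2π·78.2 = 491.3 rad/s.
Step 2 — Component impedances:
  R: Z = R = 47.1 Ω
  L: Z = jωL = j·491.3·0.0053 = 0 + j2.604 Ω
Step 3 — Series combination: Z_total = R + L = 47.1 + j2.604 Ω = 47.17∠3.2° Ω.

Z = 47.1 + j2.604 Ω = 47.17∠3.2° Ω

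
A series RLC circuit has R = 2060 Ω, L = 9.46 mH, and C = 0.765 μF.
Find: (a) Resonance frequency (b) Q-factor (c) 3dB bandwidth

Step 1 — Resonance condition Im(Z)=0 gives ω₀ = 1/√(LC).
Step 2 — ω₀ = 1/√(0.00946·7.65e-07) = 1.176e+04 rad/s.
Step 3 — f₀ = ω₀/(2π) = 1871 Hz.
Step 4 — Series Q: Q = ω₀L/R = 1.176e+04·0.00946/2060 = 0.05398.
Step 5 — 3dB bandwidth: Δω = ω₀/Q = 2.178e+05 rad/s; BW = Δω/(2π) = 3.466e+04 Hz.

(a) f₀ = 1871 Hz  (b) Q = 0.05398  (c) BW = 3.466e+04 Hz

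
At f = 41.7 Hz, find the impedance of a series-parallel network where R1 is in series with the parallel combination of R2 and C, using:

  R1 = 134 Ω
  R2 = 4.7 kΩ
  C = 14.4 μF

Step 1 — Angular frequency: ω = 2π·f = 2π·41.7 = 262 rad/s.
Step 2 — Component impedances:
  R1: Z = R = 134 Ω
  R2: Z = R = 4700 Ω
  C: Z = 1/(jωC) = -j/(ω·C) = 0 - j265 Ω
Step 3 — Parallel branch: R2 || C = 1/(1/R2 + 1/C) = 14.9 - j264.2 Ω.
Step 4 — Series with R1: Z_total = R1 + (R2 || C) = 148.9 - j264.2 Ω = 303.3∠-60.6° Ω.

Z = 148.9 - j264.2 Ω = 303.3∠-60.6° Ω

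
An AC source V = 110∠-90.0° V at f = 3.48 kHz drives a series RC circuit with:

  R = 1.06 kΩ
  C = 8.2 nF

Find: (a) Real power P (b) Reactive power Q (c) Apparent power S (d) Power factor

Step 1 — Angular frequency: ω = 2π·f = 2π·3480 = 2.187e+04 rad/s.
Step 2 — Component impedances:
  R: Z = R = 1060 Ω
  C: Z = 1/(jωC) = -j/(ω·C) = 0 - j5577 Ω
Step 3 — Series combination: Z_total = R + C = 1060 - j5577 Ω = 5677∠-79.2° Ω.
Step 4 — Source phasor: V = 110∠-90.0° V = 0 - j110 V.
Step 5 — Current: I = V / Z = 0.01904 - j0.003618 A = 0.01938∠-10.8° A.
Step 6 — Complex power: S = V·I* = 0.3979 - j2.094 VA.
Step 7 — Real power: P = Re(S) = 0.3979 W.
Step 8 — Reactive power: Q = Im(S) = -2.094 VAR.
Step 9 — Apparent power: |S| = 2.131 VA.
Step 10 — Power factor: PF = P/|S| = 0.1867 (leading).

(a) P = 0.3979 W  (b) Q = -2.094 VAR  (c) S = 2.131 VA  (d) PF = 0.1867 (leading)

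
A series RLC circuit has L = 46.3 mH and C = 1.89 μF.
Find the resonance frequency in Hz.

Step 1 — Resonance condition Im(Z)=0 gives ω₀ = 1/√(LC).
Step 2 — ω₀ = 1/√(0.0463·1.89e-06) = 3380 rad/s.
Step 3 — f₀ = ω₀/(2π) = 538 Hz.

f₀ = 538 Hz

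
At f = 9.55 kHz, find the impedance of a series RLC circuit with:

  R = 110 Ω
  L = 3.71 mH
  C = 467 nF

Step 1 — Angular frequency: ω = 2π·f = 2π·9550 = 6e+04 rad/s.
Step 2 — Component impedances:
  R: Z = R = 110 Ω
  L: Z = jωL = j·6e+04·0.00371 = 0 + j222.6 Ω
  C: Z = 1/(jωC) = -j/(ω·C) = 0 - j35.69 Ω
Step 3 — Series combination: Z_total = R + L + C = 110 + j186.9 Ω = 216.9∠59.5° Ω.

Z = 110 + j186.9 Ω = 216.9∠59.5° Ω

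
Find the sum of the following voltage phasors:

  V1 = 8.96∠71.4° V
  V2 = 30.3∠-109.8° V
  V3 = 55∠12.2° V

Step 1 — Convert each phasor to rectangular form:
  V1 = 8.96·(cos(71.4°) + j·sin(71.4°)) = 2.858 + j8.492 V
  V2 = 30.3·(cos(-109.8°) + j·sin(-109.8°)) = -10.26 - j28.51 V
  V3 = 55·(cos(12.2°) + j·sin(12.2°)) = 53.76 + j11.62 V
Step 2 — Sum components: V_total = 46.35 - j8.394 V.
Step 3 — Convert to polar: |V_total| = 47.11 V, ∠V_total = -10.3°.

V_total = 47.11∠-10.3° V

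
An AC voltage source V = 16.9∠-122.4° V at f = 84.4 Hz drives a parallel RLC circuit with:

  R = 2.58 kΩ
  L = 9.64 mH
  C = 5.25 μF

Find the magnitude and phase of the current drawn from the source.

Step 1 — Angular frequency: ω = 2π·f = 2π·84.4 = 530.3 rad/s.
Step 2 — Component impedances:
  R: Z = R = 2580 Ω
  L: Z = jωL = j·530.3·0.00964 = 0 + j5.112 Ω
  C: Z = 1/(jωC) = -j/(ω·C) = 0 - j359.2 Ω
Step 3 — Parallel combination: 1/Z_total = 1/R + 1/L + 1/C; Z_total = 0.01042 + j5.186 Ω = 5.186∠89.9° Ω.
Step 4 — Source phasor: V = 16.9∠-122.4° V = -9.055 - j14.27 V.
Step 5 — Ohm's law: I = V / Z_total = (-9.055 - j14.27) / (0.01042 + j5.186) = -2.755 + j1.741 A.
Step 6 — Convert to polar: |I| = 3.259 A, ∠I = 147.7°.

I = 3.259∠147.7° A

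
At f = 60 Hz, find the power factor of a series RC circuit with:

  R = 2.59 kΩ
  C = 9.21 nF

Step 1 — Angular frequency: ω = 2π·f = 2π·60 = 377 rad/s.
Step 2 — Component impedances:
  R: Z = R = 2590 Ω
  C: Z = 1/(jωC) = -j/(ω·C) = 0 - j2.88e+05 Ω
Step 3 — Series combination: Z_total = R + C = 2590 - j2.88e+05 Ω = 2.88e+05∠-89.5° Ω.
Step 4 — Power factor: PF = cos(φ) = Re(Z)/|Z| = 2590/2.8802e+05 = 0.008992.
Step 5 — Type: Im(Z) = -2.88e+05 ⇒ leading (phase φ = -89.5°).

PF = 0.008992 (leading, φ = -89.5°)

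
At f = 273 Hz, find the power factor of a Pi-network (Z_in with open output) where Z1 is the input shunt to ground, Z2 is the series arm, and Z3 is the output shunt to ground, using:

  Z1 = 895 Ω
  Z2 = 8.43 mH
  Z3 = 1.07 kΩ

Step 1 — Angular frequency: ω = 2π·f = 2π·273 = 1715 rad/s.
Step 2 — Component impedances:
  Z1: Z = R = 895 Ω
  Z2: Z = jωL = j·1715·0.00843 = 0 + j14.46 Ω
  Z3: Z = R = 1070 Ω
Step 3 — With open output, the series arm Z2 and the output shunt Z3 appear in series to ground: Z2 + Z3 = 1070 + j14.46 Ω.
Step 4 — Parallel with input shunt Z1: Z_in = Z1 || (Z2 + Z3) = 487.4 + j3 Ω = 487.4∠0.4° Ω.
Step 5 — Power factor: PF = cos(φ) = Re(Z)/|Z| = 487.4/487.4 = 1.
Step 6 — Type: Im(Z) = 3 ⇒ lagging (phase φ = 0.4°).

PF = 1 (lagging, φ = 0.4°)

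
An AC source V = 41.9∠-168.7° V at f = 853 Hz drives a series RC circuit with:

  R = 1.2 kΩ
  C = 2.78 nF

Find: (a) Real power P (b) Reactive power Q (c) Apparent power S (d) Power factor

Step 1 — Angular frequency: ω = 2π·f = 2π·853 = 5360 rad/s.
Step 2 — Component impedances:
  R: Z = R = 1200 Ω
  C: Z = 1/(jωC) = -j/(ω·C) = 0 - j6.712e+04 Ω
Step 3 — Series combination: Z_total = R + C = 1200 - j6.712e+04 Ω = 6.713e+04∠-89.0° Ω.
Step 4 — Source phasor: V = 41.9∠-168.7° V = -41.09 - j8.21 V.
Step 5 — Current: I = V / Z = 0.0001113 - j0.0006142 A = 0.0006242∠-79.7° A.
Step 6 — Complex power: S = V·I* = 0.0004675 - j0.02615 VA.
Step 7 — Real power: P = Re(S) = 0.0004675 W.
Step 8 — Reactive power: Q = Im(S) = -0.02615 VAR.
Step 9 — Apparent power: |S| = 0.02615 VA.
Step 10 — Power factor: PF = P/|S| = 0.01788 (leading).

(a) P = 0.0004675 W  (b) Q = -0.02615 VAR  (c) S = 0.02615 VA  (d) PF = 0.01788 (leading)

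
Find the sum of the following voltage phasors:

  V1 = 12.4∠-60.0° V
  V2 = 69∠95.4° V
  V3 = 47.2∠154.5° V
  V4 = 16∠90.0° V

Step 1 — Convert each phasor to rectangular form:
  V1 = 12.4·(cos(-60.0°) + j·sin(-60.0°)) = 6.2 - j10.74 V
  V2 = 69·(cos(95.4°) + j·sin(95.4°)) = -6.493 + j68.69 V
  V3 = 47.2·(cos(154.5°) + j·sin(154.5°)) = -42.6 + j20.32 V
  V4 = 16·(cos(90.0°) + j·sin(90.0°)) = 0 + j16 V
Step 2 — Sum components: V_total = -42.9 + j94.28 V.
Step 3 — Convert to polar: |V_total| = 103.6 V, ∠V_total = 114.5°.

V_total = 103.6∠114.5° V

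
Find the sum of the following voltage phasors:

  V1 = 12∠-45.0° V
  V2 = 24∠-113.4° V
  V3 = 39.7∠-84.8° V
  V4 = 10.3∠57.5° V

Step 1 — Convert each phasor to rectangular form:
  V1 = 12·(cos(-45.0°) + j·sin(-45.0°)) = 8.485 - j8.485 V
  V2 = 24·(cos(-113.4°) + j·sin(-113.4°)) = -9.532 - j22.03 V
  V3 = 39.7·(cos(-84.8°) + j·sin(-84.8°)) = 3.598 - j39.54 V
  V4 = 10.3·(cos(57.5°) + j·sin(57.5°)) = 5.534 + j8.687 V
Step 2 — Sum components: V_total = 8.086 - j61.36 V.
Step 3 — Convert to polar: |V_total| = 61.89 V, ∠V_total = -82.5°.

V_total = 61.89∠-82.5° V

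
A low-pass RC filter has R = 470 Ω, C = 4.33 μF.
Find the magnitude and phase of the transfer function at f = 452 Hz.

Step 1 — Angular frequency: ω = 2π·452 = 2840 rad/s.
Step 2 — Transfer function: H(jω) = 1/(1 + jωRC).
Step 3 — Denominator: 1 + jωRC = 1 + j·2840·470·4.33e-06 = 1 + j5.78.
Step 4 — H = 0.02907 - j0.168.
Step 5 — Magnitude: |H| = 0.1705 (-15.4 dB); phase: φ = -80.2°.

|H| = 0.1705 (-15.4 dB), φ = -80.2°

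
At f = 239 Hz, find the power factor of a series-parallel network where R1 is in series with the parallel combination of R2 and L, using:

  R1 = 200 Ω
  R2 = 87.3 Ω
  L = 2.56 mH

Step 1 — Angular frequency: ω = 2π·f = 2π·239 = 1502 rad/s.
Step 2 — Component impedances:
  R1: Z = R = 200 Ω
  R2: Z = R = 87.3 Ω
  L: Z = jωL = j·1502·0.00256 = 0 + j3.844 Ω
Step 3 — Parallel branch: R2 || L = 1/(1/R2 + 1/L) = 0.169 + j3.837 Ω.
Step 4 — Series with R1: Z_total = R1 + (R2 || L) = 200.2 + j3.837 Ω = 200.2∠1.1° Ω.
Step 5 — Power factor: PF = cos(φ) = Re(Z)/|Z| = 200.17/200.21 = 0.9998.
Step 6 — Type: Im(Z) = 3.837 ⇒ lagging (phase φ = 1.1°).

PF = 0.9998 (lagging, φ = 1.1°)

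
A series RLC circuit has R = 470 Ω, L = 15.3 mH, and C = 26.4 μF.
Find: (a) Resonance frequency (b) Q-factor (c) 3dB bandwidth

Step 1 — Resonance condition Im(Z)=0 gives ω₀ = 1/√(LC).
Step 2 — ω₀ = 1/√(0.0153·2.64e-05) = 1573 rad/s.
Step 3 — f₀ = ω₀/(2π) = 250.4 Hz.
Step 4 — Series Q: Q = ω₀L/R = 1573·0.0153/470 = 0.05122.
Step 5 — 3dB bandwidth: Δω = ω₀/Q = 3.072e+04 rad/s; BW = Δω/(2π) = 4889 Hz.

(a) f₀ = 250.4 Hz  (b) Q = 0.05122  (c) BW = 4889 Hz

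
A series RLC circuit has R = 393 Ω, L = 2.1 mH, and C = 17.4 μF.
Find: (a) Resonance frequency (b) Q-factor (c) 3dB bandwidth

Step 1 — Resonance condition Im(Z)=0 gives ω₀ = 1/√(LC).
Step 2 — ω₀ = 1/√(0.0021·1.74e-05) = 5231 rad/s.
Step 3 — f₀ = ω₀/(2π) = 832.6 Hz.
Step 4 — Series Q: Q = ω₀L/R = 5231·0.0021/393 = 0.02795.
Step 5 — 3dB bandwidth: Δω = ω₀/Q = 1.871e+05 rad/s; BW = Δω/(2π) = 2.978e+04 Hz.

(a) f₀ = 832.6 Hz  (b) Q = 0.02795  (c) BW = 2.978e+04 Hz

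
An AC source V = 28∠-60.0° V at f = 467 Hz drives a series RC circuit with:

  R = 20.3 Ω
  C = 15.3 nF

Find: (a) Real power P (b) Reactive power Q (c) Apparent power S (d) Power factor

Step 1 — Angular frequency: ω = 2π·f = 2π·467 = 2934 rad/s.
Step 2 — Component impedances:
  R: Z = R = 20.3 Ω
  C: Z = 1/(jωC) = -j/(ω·C) = 0 - j2.227e+04 Ω
Step 3 — Series combination: Z_total = R + C = 20.3 - j2.227e+04 Ω = 2.227e+04∠-89.9° Ω.
Step 4 — Source phasor: V = 28∠-60.0° V = 14 - j24.25 V.
Step 5 — Current: I = V / Z = 0.001089 + j0.0006275 A = 0.001257∠29.9° A.
Step 6 — Complex power: S = V·I* = 3.208e-05 - j0.0352 VA.
Step 7 — Real power: P = Re(S) = 3.208e-05 W.
Step 8 — Reactive power: Q = Im(S) = -0.0352 VAR.
Step 9 — Apparent power: |S| = 0.0352 VA.
Step 10 — Power factor: PF = P/|S| = 0.0009113 (leading).

(a) P = 3.208e-05 W  (b) Q = -0.0352 VAR  (c) S = 0.0352 VA  (d) PF = 0.0009113 (leading)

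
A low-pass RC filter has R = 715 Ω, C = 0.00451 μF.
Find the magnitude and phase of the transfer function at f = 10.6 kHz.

Step 1 — Angular frequency: ω = 2π·1.06e+04 = 6.66e+04 rad/s.
Step 2 — Transfer function: H(jω) = 1/(1 + jωRC).
Step 3 — Denominator: 1 + jωRC = 1 + j·6.66e+04·715·4.51e-09 = 1 + j0.2148.
Step 4 — H = 0.9559 - j0.2053.
Step 5 — Magnitude: |H| = 0.9777 (-0.2 dB); phase: φ = -12.1°.

|H| = 0.9777 (-0.2 dB), φ = -12.1°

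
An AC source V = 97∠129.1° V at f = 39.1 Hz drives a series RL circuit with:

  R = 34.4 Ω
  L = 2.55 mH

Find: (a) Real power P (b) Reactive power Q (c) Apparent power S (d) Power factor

Step 1 — Angular frequency: ω = 2π·f = 2π·39.1 = 245.7 rad/s.
Step 2 — Component impedances:
  R: Z = R = 34.4 Ω
  L: Z = jωL = j·245.7·0.00255 = 0 + j0.6265 Ω
Step 3 — Series combination: Z_total = R + L = 34.4 + j0.6265 Ω = 34.41∠1.0° Ω.
Step 4 — Source phasor: V = 97∠129.1° V = -61.18 + j75.28 V.
Step 5 — Current: I = V / Z = -1.738 + j2.22 A = 2.819∠128.1° A.
Step 6 — Complex power: S = V·I* = 273.4 + j4.979 VA.
Step 7 — Real power: P = Re(S) = 273.4 W.
Step 8 — Reactive power: Q = Im(S) = 4.979 VAR.
Step 9 — Apparent power: |S| = 273.5 VA.
Step 10 — Power factor: PF = P/|S| = 0.9998 (lagging).

(a) P = 273.4 W  (b) Q = 4.979 VAR  (c) S = 273.5 VA  (d) PF = 0.9998 (lagging)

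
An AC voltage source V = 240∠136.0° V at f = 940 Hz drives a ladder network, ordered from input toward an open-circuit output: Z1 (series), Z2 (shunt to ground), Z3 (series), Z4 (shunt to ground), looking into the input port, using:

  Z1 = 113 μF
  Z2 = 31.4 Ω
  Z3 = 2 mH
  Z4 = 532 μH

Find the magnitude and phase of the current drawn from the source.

Step 1 — Angular frequency: ω = 2π·f = 2π·940 = 5906 rad/s.
Step 2 — Component impedances:
  Z1: Z = 1/(jωC) = -j/(ω·C) = 0 - j1.498 Ω
  Z2: Z = R = 31.4 Ω
  Z3: Z = jωL = j·5906·0.002 = 0 + j11.81 Ω
  Z4: Z = jωL = j·5906·0.000532 = 0 + j3.142 Ω
Step 3 — Ladder network (open output): work backward from the far end, alternating series and parallel combinations. Z_in = 5.805 + j10.69 Ω = 12.17∠61.5° Ω.
Step 4 — Source phasor: V = 240∠136.0° V = -172.6 + j166.7 V.
Step 5 — Ohm's law: I = V / Z_total = (-172.6 + j166.7) / (5.805 + j10.69) = 5.271 + j19.01 A.
Step 6 — Convert to polar: |I| = 19.73 A, ∠I = 74.5°.

I = 19.73∠74.5° A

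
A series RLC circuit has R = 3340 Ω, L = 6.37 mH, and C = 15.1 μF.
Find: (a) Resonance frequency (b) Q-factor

Step 1 — Resonance condition Im(Z)=0 gives ω₀ = 1/√(LC).
Step 2 — ω₀ = 1/√(0.00637·1.51e-05) = 3224 rad/s.
Step 3 — f₀ = ω₀/(2π) = 513.2 Hz.
Step 4 — Series Q: Q = ω₀L/R = 3224·0.00637/3340 = 0.006149.

(a) f₀ = 513.2 Hz  (b) Q = 0.006149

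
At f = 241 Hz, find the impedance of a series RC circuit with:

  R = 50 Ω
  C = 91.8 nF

Step 1 — Angular frequency: ω = 2π·f = 2π·241 = 1514 rad/s.
Step 2 — Component impedances:
  R: Z = R = 50 Ω
  C: Z = 1/(jωC) = -j/(ω·C) = 0 - j7194 Ω
Step 3 — Series combination: Z_total = R + C = 50 - j7194 Ω = 7194∠-89.6° Ω.

Z = 50 - j7194 Ω = 7194∠-89.6° Ω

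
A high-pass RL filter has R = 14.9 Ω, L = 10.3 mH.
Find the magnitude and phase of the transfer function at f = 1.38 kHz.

Step 1 — Angular frequency: ω = 2π·1380 = 8671 rad/s.
Step 2 — Transfer function: H(jω) = jωL/(R + jωL).
Step 3 — Numerator jωL = j·89.31; denominator R + jωL = 14.9 + j89.31.
Step 4 — H = 0.9729 + j0.1623.
Step 5 — Magnitude: |H| = 0.9864 (-0.1 dB); phase: φ = 9.5°.

|H| = 0.9864 (-0.1 dB), φ = 9.5°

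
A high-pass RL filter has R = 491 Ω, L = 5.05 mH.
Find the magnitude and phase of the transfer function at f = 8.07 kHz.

Step 1 — Angular frequency: ω = 2π·8070 = 5.071e+04 rad/s.
Step 2 — Transfer function: H(jω) = jωL/(R + jωL).
Step 3 — Numerator jωL = j·256.1; denominator R + jωL = 491 + j256.1.
Step 4 — H = 0.2138 + j0.41.
Step 5 — Magnitude: |H| = 0.4624 (-6.7 dB); phase: φ = 62.5°.

|H| = 0.4624 (-6.7 dB), φ = 62.5°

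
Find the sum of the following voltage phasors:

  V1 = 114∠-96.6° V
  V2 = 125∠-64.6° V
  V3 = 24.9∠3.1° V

Step 1 — Convert each phasor to rectangular form:
  V1 = 114·(cos(-96.6°) + j·sin(-96.6°)) = -13.1 - j113.2 V
  V2 = 125·(cos(-64.6°) + j·sin(-64.6°)) = 53.62 - j112.9 V
  V3 = 24.9·(cos(3.1°) + j·sin(3.1°)) = 24.86 + j1.347 V
Step 2 — Sum components: V_total = 65.38 - j224.8 V.
Step 3 — Convert to polar: |V_total| = 234.1 V, ∠V_total = -73.8°.

V_total = 234.1∠-73.8° V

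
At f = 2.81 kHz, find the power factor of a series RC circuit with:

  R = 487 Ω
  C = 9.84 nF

Step 1 — Angular frequency: ω = 2π·f = 2π·2810 = 1.766e+04 rad/s.
Step 2 — Component impedances:
  R: Z = R = 487 Ω
  C: Z = 1/(jωC) = -j/(ω·C) = 0 - j5756 Ω
Step 3 — Series combination: Z_total = R + C = 487 - j5756 Ω = 5777∠-85.2° Ω.
Step 4 — Power factor: PF = cos(φ) = Re(Z)/|Z| = 487/5776.5 = 0.08431.
Step 5 — Type: Im(Z) = -5756 ⇒ leading (phase φ = -85.2°).

PF = 0.08431 (leading, φ = -85.2°)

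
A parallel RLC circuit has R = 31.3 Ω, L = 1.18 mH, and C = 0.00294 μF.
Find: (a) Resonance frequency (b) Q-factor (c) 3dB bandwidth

Step 1 — Resonance: ω₀ = 1/√(LC) = 1/√(0.00118·2.94e-09) = 5.369e+05 rad/s.
Step 2 — f₀ = ω₀/(2π) = 8.545e+04 Hz.
Step 3 — Parallel Q: Q = R/(ω₀L) = 31.3/(5.369e+05·0.00118) = 0.04941.
Step 4 — Bandwidth: Δω = ω₀/Q = 1.087e+07 rad/s; BW = Δω/(2π) = 1.73e+06 Hz.

(a) f₀ = 8.545e+04 Hz  (b) Q = 0.04941  (c) BW = 1.73e+06 Hz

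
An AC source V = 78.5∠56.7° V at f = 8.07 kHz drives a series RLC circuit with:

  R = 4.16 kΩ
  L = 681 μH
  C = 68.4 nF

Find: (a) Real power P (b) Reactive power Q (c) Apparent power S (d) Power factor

Step 1 — Angular frequency: ω = 2π·f = 2π·8070 = 5.071e+04 rad/s.
Step 2 — Component impedances:
  R: Z = R = 4160 Ω
  L: Z = jωL = j·5.071e+04·0.000681 = 0 + j34.53 Ω
  C: Z = 1/(jωC) = -j/(ω·C) = 0 - j288.3 Ω
Step 3 — Series combination: Z_total = R + L + C = 4160 - j253.8 Ω = 4168∠-3.5° Ω.
Step 4 — Source phasor: V = 78.5∠56.7° V = 43.1 + j65.61 V.
Step 5 — Current: I = V / Z = 0.009363 + j0.01634 A = 0.01884∠60.2° A.
Step 6 — Complex power: S = V·I* = 1.476 - j0.09004 VA.
Step 7 — Real power: P = Re(S) = 1.476 W.
Step 8 — Reactive power: Q = Im(S) = -0.09004 VAR.
Step 9 — Apparent power: |S| = 1.479 VA.
Step 10 — Power factor: PF = P/|S| = 0.9981 (leading).

(a) P = 1.476 W  (b) Q = -0.09004 VAR  (c) S = 1.479 VA  (d) PF = 0.9981 (leading)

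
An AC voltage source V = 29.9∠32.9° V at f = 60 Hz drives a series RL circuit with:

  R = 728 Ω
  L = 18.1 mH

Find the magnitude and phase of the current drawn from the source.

Step 1 — Angular frequency: ω = 2π·f = 2π·60 = 377 rad/s.
Step 2 — Component impedances:
  R: Z = R = 728 Ω
  L: Z = jωL = j·377·0.0181 = 0 + j6.824 Ω
Step 3 — Series combination: Z_total = R + L = 728 + j6.824 Ω = 728∠0.5° Ω.
Step 4 — Source phasor: V = 29.9∠32.9° V = 25.1 + j16.24 V.
Step 5 — Ohm's law: I = V / Z_total = (25.1 + j16.24) / (728 + j6.824) = 0.03469 + j0.02198 A.
Step 6 — Convert to polar: |I| = 0.04107 A, ∠I = 32.4°.

I = 0.04107∠32.4° A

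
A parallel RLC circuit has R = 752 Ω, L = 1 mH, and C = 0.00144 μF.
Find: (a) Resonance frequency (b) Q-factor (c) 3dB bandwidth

Step 1 — Resonance: ω₀ = 1/√(LC) = 1/√(0.001·1.44e-09) = 8.333e+05 rad/s.
Step 2 — f₀ = ω₀/(2π) = 1.326e+05 Hz.
Step 3 — Parallel Q: Q = R/(ω₀L) = 752/(8.333e+05·0.001) = 0.9024.
Step 4 — Bandwidth: Δω = ω₀/Q = 9.235e+05 rad/s; BW = Δω/(2π) = 1.47e+05 Hz.

(a) f₀ = 1.326e+05 Hz  (b) Q = 0.9024  (c) BW = 1.47e+05 Hz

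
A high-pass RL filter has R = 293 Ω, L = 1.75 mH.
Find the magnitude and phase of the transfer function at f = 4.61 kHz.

Step 1 — Angular frequency: ω = 2π·4610 = 2.897e+04 rad/s.
Step 2 — Transfer function: H(jω) = jωL/(R + jωL).
Step 3 — Numerator jωL = j·50.69; denominator R + jωL = 293 + j50.69.
Step 4 — H = 0.02906 + j0.168.
Step 5 — Magnitude: |H| = 0.1705 (-15.4 dB); phase: φ = 80.2°.

|H| = 0.1705 (-15.4 dB), φ = 80.2°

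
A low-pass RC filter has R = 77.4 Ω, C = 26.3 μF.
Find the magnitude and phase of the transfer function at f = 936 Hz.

Step 1 — Angular frequency: ω = 2π·936 = 5881 rad/s.
Step 2 — Transfer function: H(jω) = 1/(1 + jωRC).
Step 3 — Denominator: 1 + jωRC = 1 + j·5881·77.4·2.63e-05 = 1 + j11.97.
Step 4 — H = 0.006929 - j0.08295.
Step 5 — Magnitude: |H| = 0.08324 (-21.6 dB); phase: φ = -85.2°.

|H| = 0.08324 (-21.6 dB), φ = -85.2°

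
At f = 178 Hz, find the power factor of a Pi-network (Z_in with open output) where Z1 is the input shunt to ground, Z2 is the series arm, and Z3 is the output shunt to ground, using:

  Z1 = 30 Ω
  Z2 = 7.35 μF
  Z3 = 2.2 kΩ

Step 1 — Angular frequency: ω = 2π·f = 2π·178 = 1118 rad/s.
Step 2 — Component impedances:
  Z1: Z = R = 30 Ω
  Z2: Z = 1/(jωC) = -j/(ω·C) = 0 - j121.7 Ω
  Z3: Z = R = 2200 Ω
Step 3 — With open output, the series arm Z2 and the output shunt Z3 appear in series to ground: Z2 + Z3 = 2200 - j121.7 Ω.
Step 4 — Parallel with input shunt Z1: Z_in = Z1 || (Z2 + Z3) = 29.6 - j0.02195 Ω = 29.6∠-0.0° Ω.
Step 5 — Power factor: PF = cos(φ) = Re(Z)/|Z| = 29.6/29.6 = 1.
Step 6 — Type: Im(Z) = -0.02195 ⇒ leading (phase φ = -0.0°).

PF = 1 (leading, φ = -0.0°)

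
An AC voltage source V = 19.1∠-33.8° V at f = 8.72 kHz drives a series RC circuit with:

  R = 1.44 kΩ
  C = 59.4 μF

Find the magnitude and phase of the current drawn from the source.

Step 1 — Angular frequency: ω = 2π·f = 2π·8720 = 5.479e+04 rad/s.
Step 2 — Component impedances:
  R: Z = R = 1440 Ω
  C: Z = 1/(jωC) = -j/(ω·C) = 0 - j0.3073 Ω
Step 3 — Series combination: Z_total = R + C = 1440 - j0.3073 Ω = 1440∠-0.0° Ω.
Step 4 — Source phasor: V = 19.1∠-33.8° V = 15.87 - j10.63 V.
Step 5 — Ohm's law: I = V / Z_total = (15.87 - j10.63) / (1440 - j0.3073) = 0.01102 - j0.007376 A.
Step 6 — Convert to polar: |I| = 0.01326 A, ∠I = -33.8°.

I = 0.01326∠-33.8° A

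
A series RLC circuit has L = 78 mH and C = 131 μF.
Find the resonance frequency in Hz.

Step 1 — Resonance condition Im(Z)=0 gives ω₀ = 1/√(LC).
Step 2 — ω₀ = 1/√(0.078·0.000131) = 312.8 rad/s.
Step 3 — f₀ = ω₀/(2π) = 49.79 Hz.

f₀ = 49.79 Hz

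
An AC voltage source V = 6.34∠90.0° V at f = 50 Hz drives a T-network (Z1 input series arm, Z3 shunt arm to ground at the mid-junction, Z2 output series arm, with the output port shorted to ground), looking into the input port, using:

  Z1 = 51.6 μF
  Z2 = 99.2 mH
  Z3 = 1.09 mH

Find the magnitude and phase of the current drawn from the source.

Step 1 — Angular frequency: ω = 2π·f = 2π·50 = 314.2 rad/s.
Step 2 — Component impedances:
  Z1: Z = 1/(jωC) = -j/(ω·C) = 0 - j61.69 Ω
  Z2: Z = jωL = j·314.2·0.0992 = 0 + j31.16 Ω
  Z3: Z = jωL = j·314.2·0.00109 = 0 + j0.3424 Ω
Step 3 — With the output port shorted to ground, the output series arm Z2 runs from the junction to ground; the shunt arm Z3 also runs from the junction to ground. They appear in parallel: Z3 || Z2 = 0 + j0.3387 Ω.
Step 4 — Series with input arm Z1: Z_in = Z1 + (Z3 || Z2) = 0 - j61.35 Ω = 61.35∠-90.0° Ω.
Step 5 — Source phasor: V = 6.34∠90.0° V = 0 + j6.34 V.
Step 6 — Ohm's law: I = V / Z_total = (0 + j6.34) / (0 - j61.35) = -0.1033 A.
Step 7 — Convert to polar: |I| = 0.1033 A, ∠I = 180.0°.

I = 0.1033∠180.0° A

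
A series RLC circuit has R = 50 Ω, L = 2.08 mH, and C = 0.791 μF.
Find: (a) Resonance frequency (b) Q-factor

Step 1 — Resonance condition Im(Z)=0 gives ω₀ = 1/√(LC).
Step 2 — ω₀ = 1/√(0.00208·7.91e-07) = 2.465e+04 rad/s.
Step 3 — f₀ = ω₀/(2π) = 3924 Hz.
Step 4 — Series Q: Q = ω₀L/R = 2.465e+04·0.00208/50 = 1.026.

(a) f₀ = 3924 Hz  (b) Q = 1.026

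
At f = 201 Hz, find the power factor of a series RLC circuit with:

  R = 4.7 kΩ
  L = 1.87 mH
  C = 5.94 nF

Step 1 — Angular frequency: ω = 2π·f = 2π·201 = 1263 rad/s.
Step 2 — Component impedances:
  R: Z = R = 4700 Ω
  L: Z = jωL = j·1263·0.00187 = 0 + j2.362 Ω
  C: Z = 1/(jωC) = -j/(ω·C) = 0 - j1.333e+05 Ω
Step 3 — Series combination: Z_total = R + L + C = 4700 - j1.333e+05 Ω = 1.334e+05∠-88.0° Ω.
Step 4 — Power factor: PF = cos(φ) = Re(Z)/|Z| = 4700/1.3338e+05 = 0.03524.
Step 5 — Type: Im(Z) = -1.333e+05 ⇒ leading (phase φ = -88.0°).

PF = 0.03524 (leading, φ = -88.0°)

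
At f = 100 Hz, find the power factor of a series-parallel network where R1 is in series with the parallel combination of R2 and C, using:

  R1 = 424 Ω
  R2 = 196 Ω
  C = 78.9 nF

Step 1 — Angular frequency: ω = 2π·f = 2π·100 = 628.3 rad/s.
Step 2 — Component impedances:
  R1: Z = R = 424 Ω
  R2: Z = R = 196 Ω
  C: Z = 1/(jωC) = -j/(ω·C) = 0 - j2.017e+04 Ω
Step 3 — Parallel branch: R2 || C = 1/(1/R2 + 1/C) = 196 - j1.904 Ω.
Step 4 — Series with R1: Z_total = R1 + (R2 || C) = 620 - j1.904 Ω = 620∠-0.2° Ω.
Step 5 — Power factor: PF = cos(φ) = Re(Z)/|Z| = 620/620 = 1.
Step 6 — Type: Im(Z) = -1.904 ⇒ leading (phase φ = -0.2°).

PF = 1 (leading, φ = -0.2°)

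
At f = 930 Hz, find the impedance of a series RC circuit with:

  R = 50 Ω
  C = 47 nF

Step 1 — Angular frequency: ω = 2π·f = 2π·930 = 5843 rad/s.
Step 2 — Component impedances:
  R: Z = R = 50 Ω
  C: Z = 1/(jωC) = -j/(ω·C) = 0 - j3641 Ω
Step 3 — Series combination: Z_total = R + C = 50 - j3641 Ω = 3641∠-89.2° Ω.

Z = 50 - j3641 Ω = 3641∠-89.2° Ω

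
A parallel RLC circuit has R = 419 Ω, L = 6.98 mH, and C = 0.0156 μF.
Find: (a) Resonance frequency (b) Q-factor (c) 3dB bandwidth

Step 1 — Resonance: ω₀ = 1/√(LC) = 1/√(0.00698·1.56e-08) = 9.583e+04 rad/s.
Step 2 — f₀ = ω₀/(2π) = 1.525e+04 Hz.
Step 3 — Parallel Q: Q = R/(ω₀L) = 419/(9.583e+04·0.00698) = 0.6264.
Step 4 — Bandwidth: Δω = ω₀/Q = 1.53e+05 rad/s; BW = Δω/(2π) = 2.435e+04 Hz.

(a) f₀ = 1.525e+04 Hz  (b) Q = 0.6264  (c) BW = 2.435e+04 Hz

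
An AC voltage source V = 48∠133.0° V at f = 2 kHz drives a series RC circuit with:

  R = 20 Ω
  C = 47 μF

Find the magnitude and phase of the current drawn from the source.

Step 1 — Angular frequency: ω = 2π·f = 2π·2000 = 1.257e+04 rad/s.
Step 2 — Component impedances:
  R: Z = R = 20 Ω
  C: Z = 1/(jωC) = -j/(ω·C) = 0 - j1.693 Ω
Step 3 — Series combination: Z_total = R + C = 20 - j1.693 Ω = 20.07∠-4.8° Ω.
Step 4 — Source phasor: V = 48∠133.0° V = -32.74 + j35.1 V.
Step 5 — Ohm's law: I = V / Z_total = (-32.74 + j35.1) / (20 - j1.693) = -1.773 + j1.605 A.
Step 6 — Convert to polar: |I| = 2.391 A, ∠I = 137.8°.

I = 2.391∠137.8° A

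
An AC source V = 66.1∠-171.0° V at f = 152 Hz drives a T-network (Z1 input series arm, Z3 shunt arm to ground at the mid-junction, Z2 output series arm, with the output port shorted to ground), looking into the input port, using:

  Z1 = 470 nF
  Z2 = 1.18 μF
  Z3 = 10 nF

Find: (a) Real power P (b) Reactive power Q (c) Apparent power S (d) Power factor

Step 1 — Angular frequency: ω = 2π·f = 2π·152 = 955 rad/s.
Step 2 — Component impedances:
  Z1: Z = 1/(jωC) = -j/(ω·C) = 0 - j2228 Ω
  Z2: Z = 1/(jωC) = -j/(ω·C) = 0 - j887.3 Ω
  Z3: Z = 1/(jωC) = -j/(ω·C) = 0 - j1.047e+05 Ω
Step 3 — With the output port shorted to ground, the output series arm Z2 runs from the junction to ground; the shunt arm Z3 also runs from the junction to ground. They appear in parallel: Z3 || Z2 = 0 - j879.9 Ω.
Step 4 — Series with input arm Z1: Z_in = Z1 + (Z3 || Z2) = 0 - j3108 Ω = 3108∠-90.0° Ω.
Step 5 — Source phasor: V = 66.1∠-171.0° V = -65.29 - j10.34 V.
Step 6 — Current: I = V / Z = 0.003327 - j0.02101 A = 0.02127∠-81.0° A.
Step 7 — Complex power: S = V·I* = 0 - j1.406 VA.
Step 8 — Real power: P = Re(S) = 0 W.
Step 9 — Reactive power: Q = Im(S) = -1.406 VAR.
Step 10 — Apparent power: |S| = 1.406 VA.
Step 11 — Power factor: PF = P/|S| = 0 (leading).

(a) P = 0 W  (b) Q = -1.406 VAR  (c) S = 1.406 VA  (d) PF = 0 (leading)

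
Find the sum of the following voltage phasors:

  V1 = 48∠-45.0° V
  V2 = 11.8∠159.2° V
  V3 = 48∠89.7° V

Step 1 — Convert each phasor to rectangular form:
  V1 = 48·(cos(-45.0°) + j·sin(-45.0°)) = 33.94 - j33.94 V
  V2 = 11.8·(cos(159.2°) + j·sin(159.2°)) = -11.03 + j4.19 V
  V3 = 48·(cos(89.7°) + j·sin(89.7°)) = 0.2513 + j48 V
Step 2 — Sum components: V_total = 23.16 + j18.25 V.
Step 3 — Convert to polar: |V_total| = 29.49 V, ∠V_total = 38.2°.

V_total = 29.49∠38.2° V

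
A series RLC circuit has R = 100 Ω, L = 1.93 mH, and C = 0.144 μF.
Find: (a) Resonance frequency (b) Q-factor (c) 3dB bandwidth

Step 1 — Resonance: ω₀ = 1/√(LC) = 1/√(0.00193·1.44e-07) = 5.998e+04 rad/s.
Step 2 — f₀ = ω₀/(2π) = 9547 Hz.
Step 3 — Series Q: Q = ω₀L/R = 5.998e+04·0.00193/100 = 1.158.
Step 4 — Bandwidth: Δω = ω₀/Q = 5.181e+04 rad/s; BW = Δω/(2π) = 8246 Hz.

(a) f₀ = 9547 Hz  (b) Q = 1.158  (c) BW = 8246 Hz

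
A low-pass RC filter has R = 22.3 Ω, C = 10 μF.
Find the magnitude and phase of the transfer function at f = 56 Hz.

Step 1 — Angular frequency: ω = 2π·56 = 351.9 rad/s.
Step 2 — Transfer function: H(jω) = 1/(1 + jωRC).
Step 3 — Denominator: 1 + jωRC = 1 + j·351.9·22.3·1e-05 = 1 + j0.07846.
Step 4 — H = 0.9939 - j0.07798.
Step 5 — Magnitude: |H| = 0.9969 (-0.0 dB); phase: φ = -4.5°.

|H| = 0.9969 (-0.0 dB), φ = -4.5°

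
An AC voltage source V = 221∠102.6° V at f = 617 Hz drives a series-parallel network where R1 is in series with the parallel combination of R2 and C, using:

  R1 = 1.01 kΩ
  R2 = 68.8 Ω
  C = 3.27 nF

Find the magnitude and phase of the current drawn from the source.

Step 1 — Angular frequency: ω = 2π·f = 2π·617 = 3877 rad/s.
Step 2 — Component impedances:
  R1: Z = R = 1010 Ω
  R2: Z = R = 68.8 Ω
  C: Z = 1/(jωC) = -j/(ω·C) = 0 - j7.888e+04 Ω
Step 3 — Parallel branch: R2 || C = 1/(1/R2 + 1/C) = 68.8 - j0.06001 Ω.
Step 4 — Series with R1: Z_total = R1 + (R2 || C) = 1079 - j0.06001 Ω = 1079∠-0.0° Ω.
Step 5 — Source phasor: V = 221∠102.6° V = -48.21 + j215.7 V.
Step 6 — Ohm's law: I = V / Z_total = (-48.21 + j215.7) / (1079 - j0.06001) = -0.0447 + j0.1999 A.
Step 7 — Convert to polar: |I| = 0.2049 A, ∠I = 102.6°.

I = 0.2049∠102.6° A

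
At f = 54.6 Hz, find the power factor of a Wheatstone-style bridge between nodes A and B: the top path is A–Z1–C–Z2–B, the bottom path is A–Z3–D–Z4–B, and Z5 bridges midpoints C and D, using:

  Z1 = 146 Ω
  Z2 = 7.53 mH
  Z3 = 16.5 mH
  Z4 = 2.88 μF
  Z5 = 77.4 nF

Step 1 — Angular frequency: ω = 2π·f = 2π·54.6 = 343.1 rad/s.
Step 2 — Component impedances:
  Z1: Z = R = 146 Ω
  Z2: Z = jωL = j·343.1·0.00753 = 0 + j2.583 Ω
  Z3: Z = jωL = j·343.1·0.0165 = 0 + j5.661 Ω
  Z4: Z = 1/(jωC) = -j/(ω·C) = 0 - j1012 Ω
  Z5: Z = 1/(jωC) = -j/(ω·C) = 0 - j3.766e+04 Ω
Step 3 — Bridge requires nodal analysis (the Z5 bridge couples midpoints C and D, so the two paths cannot be reduced to a simple series/parallel combination). Setting node B to ground and injecting 1 A at node A, the 3-node admittance system at A, C, D solves to V_A = Z_AB = 143.6 - j18.85 Ω = 144.8∠-7.5° Ω.
Step 4 — Power factor: PF = cos(φ) = Re(Z)/|Z| = 143.55/144.78 = 0.9915.
Step 5 — Type: Im(Z) = -18.85 ⇒ leading (phase φ = -7.5°).

PF = 0.9915 (leading, φ = -7.5°)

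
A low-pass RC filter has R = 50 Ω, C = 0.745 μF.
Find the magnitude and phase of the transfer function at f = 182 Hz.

Step 1 — Angular frequency: ω = 2π·182 = 1144 rad/s.
Step 2 — Transfer function: H(jω) = 1/(1 + jωRC).
Step 3 — Denominator: 1 + jωRC = 1 + j·1144·50·7.45e-07 = 1 + j0.0426.
Step 4 — H = 0.9982 - j0.04252.
Step 5 — Magnitude: |H| = 0.9991 (-0.0 dB); phase: φ = -2.4°.

|H| = 0.9991 (-0.0 dB), φ = -2.4°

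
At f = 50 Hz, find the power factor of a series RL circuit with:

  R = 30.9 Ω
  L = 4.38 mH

Step 1 — Angular frequency: ω = 2π·f = 2π·50 = 314.2 rad/s.
Step 2 — Component impedances:
  R: Z = R = 30.9 Ω
  L: Z = jωL = j·314.2·0.00438 = 0 + j1.376 Ω
Step 3 — Series combination: Z_total = R + L = 30.9 + j1.376 Ω = 30.93∠2.5° Ω.
Step 4 — Power factor: PF = cos(φ) = Re(Z)/|Z| = 30.9/30.93 = 0.999.
Step 5 — Type: Im(Z) = 1.376 ⇒ lagging (phase φ = 2.5°).

PF = 0.999 (lagging, φ = 2.5°)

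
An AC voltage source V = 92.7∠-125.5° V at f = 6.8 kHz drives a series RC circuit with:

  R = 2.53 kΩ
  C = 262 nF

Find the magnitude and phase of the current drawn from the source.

Step 1 — Angular frequency: ω = 2π·f = 2π·6800 = 4.273e+04 rad/s.
Step 2 — Component impedances:
  R: Z = R = 2530 Ω
  C: Z = 1/(jωC) = -j/(ω·C) = 0 - j89.33 Ω
Step 3 — Series combination: Z_total = R + C = 2530 - j89.33 Ω = 2532∠-2.0° Ω.
Step 4 — Source phasor: V = 92.7∠-125.5° V = -53.83 - j75.47 V.
Step 5 — Ohm's law: I = V / Z_total = (-53.83 - j75.47) / (2530 - j89.33) = -0.0202 - j0.03054 A.
Step 6 — Convert to polar: |I| = 0.03662 A, ∠I = -123.5°.

I = 0.03662∠-123.5° A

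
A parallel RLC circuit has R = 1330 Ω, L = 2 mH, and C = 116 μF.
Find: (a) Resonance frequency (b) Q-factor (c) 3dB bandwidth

Step 1 — Resonance: ω₀ = 1/√(LC) = 1/√(0.002·0.000116) = 2076 rad/s.
Step 2 — f₀ = ω₀/(2π) = 330.4 Hz.
Step 3 — Parallel Q: Q = R/(ω₀L) = 1330/(2076·0.002) = 320.3.
Step 4 — Bandwidth: Δω = ω₀/Q = 6.482 rad/s; BW = Δω/(2π) = 1.032 Hz.

(a) f₀ = 330.4 Hz  (b) Q = 320.3  (c) BW = 1.032 Hz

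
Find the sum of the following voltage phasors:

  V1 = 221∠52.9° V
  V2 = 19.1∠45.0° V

Step 1 — Convert each phasor to rectangular form:
  V1 = 221·(cos(52.9°) + j·sin(52.9°)) = 133.3 + j176.3 V
  V2 = 19.1·(cos(45.0°) + j·sin(45.0°)) = 13.51 + j13.51 V
Step 2 — Sum components: V_total = 146.8 + j189.8 V.
Step 3 — Convert to polar: |V_total| = 239.9 V, ∠V_total = 52.3°.

V_total = 239.9∠52.3° V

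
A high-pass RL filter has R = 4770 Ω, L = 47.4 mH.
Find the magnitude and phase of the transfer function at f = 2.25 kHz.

Step 1 — Angular frequency: ω = 2π·2250 = 1.414e+04 rad/s.
Step 2 — Transfer function: H(jω) = jωL/(R + jωL).
Step 3 — Numerator jωL = j·670.1; denominator R + jωL = 4770 + j670.1.
Step 4 — H = 0.01935 + j0.1378.
Step 5 — Magnitude: |H| = 0.1391 (-17.1 dB); phase: φ = 82.0°.

|H| = 0.1391 (-17.1 dB), φ = 82.0°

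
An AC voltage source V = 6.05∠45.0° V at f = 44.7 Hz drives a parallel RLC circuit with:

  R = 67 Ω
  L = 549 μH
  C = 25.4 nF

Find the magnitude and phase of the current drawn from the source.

Step 1 — Angular frequency: ω = 2π·f = 2π·44.7 = 280.9 rad/s.
Step 2 — Component impedances:
  R: Z = R = 67 Ω
  L: Z = jωL = j·280.9·0.000549 = 0 + j0.1542 Ω
  C: Z = 1/(jωC) = -j/(ω·C) = 0 - j1.402e+05 Ω
Step 3 — Parallel combination: 1/Z_total = 1/R + 1/L + 1/C; Z_total = 0.0003548 + j0.1542 Ω = 0.1542∠89.9° Ω.
Step 4 — Source phasor: V = 6.05∠45.0° V = 4.278 + j4.278 V.
Step 5 — Ohm's law: I = V / Z_total = (4.278 + j4.278) / (0.0003548 + j0.1542) = 27.81 - j27.68 A.
Step 6 — Convert to polar: |I| = 39.24 A, ∠I = -44.9°.

I = 39.24∠-44.9° A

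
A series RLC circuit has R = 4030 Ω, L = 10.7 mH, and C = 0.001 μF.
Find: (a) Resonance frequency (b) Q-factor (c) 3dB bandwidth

Step 1 — Resonance: ω₀ = 1/√(LC) = 1/√(0.0107·1e-09) = 3.057e+05 rad/s.
Step 2 — f₀ = ω₀/(2π) = 4.866e+04 Hz.
Step 3 — Series Q: Q = ω₀L/R = 3.057e+05·0.0107/4030 = 0.8117.
Step 4 — Bandwidth: Δω = ω₀/Q = 3.766e+05 rad/s; BW = Δω/(2π) = 5.994e+04 Hz.

(a) f₀ = 4.866e+04 Hz  (b) Q = 0.8117  (c) BW = 5.994e+04 Hz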